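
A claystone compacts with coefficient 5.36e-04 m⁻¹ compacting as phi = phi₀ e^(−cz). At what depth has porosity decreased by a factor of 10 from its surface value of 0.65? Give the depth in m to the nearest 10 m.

4300 m

Working in km (1 km = 1000 m; c in km⁻¹ = c in m⁻¹ × 1000):
phi/phi₀ = 1/10 ⇒ exp(−c·z) = 1/10 ⇒ z = ln(10) / c
z = 2.3026 / 0.536 = 4.296 km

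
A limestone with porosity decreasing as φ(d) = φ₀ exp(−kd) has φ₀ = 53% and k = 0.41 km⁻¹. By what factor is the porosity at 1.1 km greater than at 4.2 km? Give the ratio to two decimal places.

3.56

φ(d₁)/φ(d₂) = e^(−k·d₁)/e^(−k·d₂) = e^{k(d₂−d₁)}
= exp(0.41 × 3.1) = exp(1.271) = 3.5644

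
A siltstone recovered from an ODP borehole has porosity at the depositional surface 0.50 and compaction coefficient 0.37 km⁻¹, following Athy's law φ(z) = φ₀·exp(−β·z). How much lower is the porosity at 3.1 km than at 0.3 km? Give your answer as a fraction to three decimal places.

φ(0.3) = 0.5·e^(−0.37×0.3) = 0.4475
φ(3.1) = 0.5·e^(−0.37×3.1) = 0.1588
Δφ = 0.4475 − 0.1588 = 0.2887

0.289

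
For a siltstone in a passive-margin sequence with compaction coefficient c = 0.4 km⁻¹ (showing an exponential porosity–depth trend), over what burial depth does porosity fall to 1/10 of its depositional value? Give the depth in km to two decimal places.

phi/phi₀ = 1/10 ⇒ exp(−c·d) = 1/10 ⇒ d = ln(10) / c
d = 2.3026 / 0.4 = 5.756 km

5.76 km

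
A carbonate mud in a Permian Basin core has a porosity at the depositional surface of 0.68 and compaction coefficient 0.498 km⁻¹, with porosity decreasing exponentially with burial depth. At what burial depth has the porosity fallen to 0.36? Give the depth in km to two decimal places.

1.28 km

Invert Athy's law: d = ln(φ₀/φ) / β
d = ln(0.68/0.36) / 0.498 = ln(1.889) / 0.498 = 0.6360 / 0.498 = 1.277 km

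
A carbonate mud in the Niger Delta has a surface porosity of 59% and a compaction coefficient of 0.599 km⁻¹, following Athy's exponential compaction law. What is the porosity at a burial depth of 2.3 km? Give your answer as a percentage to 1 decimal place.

14.9%

φ = φ₀·exp(−k·z) = 0.59 × exp(−0.599 × 2.3) = 0.59 × exp(−1.378)
  = 0.59 × 0.2522 = 0.1488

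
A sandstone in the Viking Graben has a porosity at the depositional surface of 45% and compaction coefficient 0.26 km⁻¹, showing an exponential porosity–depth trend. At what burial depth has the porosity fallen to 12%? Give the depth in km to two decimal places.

5.08 km

Invert Athy's law: z = ln(phi₀/phi) / β
z = ln(0.45/0.12) / 0.26 = ln(3.75) / 0.26 = 1.3218 / 0.26 = 5.084 km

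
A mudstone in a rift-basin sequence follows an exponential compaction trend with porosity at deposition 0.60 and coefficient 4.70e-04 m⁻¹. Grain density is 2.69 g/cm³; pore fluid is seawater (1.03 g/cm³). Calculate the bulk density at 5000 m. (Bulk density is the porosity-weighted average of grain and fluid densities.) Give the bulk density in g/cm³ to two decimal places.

2.60 g/cm³

Working in km (1 km = 1000 m; k in km⁻¹ = k in m⁻¹ × 1000):
Porosity at depth: phi = 0.6·exp(−0.47×5) = 0.6×0.0954 = 0.0572
Bulk density: ρ_b = (1−phi)ρ_g + phi·ρ_f = 0.9428×2.69 + 0.0572×1.03
       = 2.536 + 0.059 = 2.595 g/cm³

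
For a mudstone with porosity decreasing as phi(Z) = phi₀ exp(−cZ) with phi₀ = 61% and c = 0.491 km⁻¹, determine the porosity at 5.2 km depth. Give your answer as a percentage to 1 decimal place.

phi = phi₀·exp(−c·Z) = 0.61 × exp(−0.491 × 5.2) = 0.61 × exp(−2.553)
  = 0.61 × 0.0778 = 0.0475

4.7%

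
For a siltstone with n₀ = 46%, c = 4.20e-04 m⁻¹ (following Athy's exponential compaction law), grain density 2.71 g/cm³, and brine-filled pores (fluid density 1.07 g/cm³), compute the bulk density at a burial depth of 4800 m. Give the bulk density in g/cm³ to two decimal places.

2.61 g/cm³

Working in km (1 km = 1000 m; c in km⁻¹ = c in m⁻¹ × 1000):
Porosity at depth: n = 0.46·exp(−0.42×4.8) = 0.46×0.1332 = 0.0613
Bulk density: ρ_b = (1−n)ρ_g + n·ρ_f = 0.9387×2.71 + 0.0613×1.07
       = 2.544 + 0.066 = 2.610 g/cm³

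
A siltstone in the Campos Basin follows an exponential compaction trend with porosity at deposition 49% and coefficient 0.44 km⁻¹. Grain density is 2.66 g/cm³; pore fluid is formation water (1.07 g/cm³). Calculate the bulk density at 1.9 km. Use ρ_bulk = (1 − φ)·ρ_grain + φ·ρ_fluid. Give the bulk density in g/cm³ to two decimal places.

2.32 g/cm³

Porosity at depth: phi = 0.49·exp(−0.44×1.9) = 0.49×0.4334 = 0.2124
Bulk density: ρ_b = (1−phi)ρ_g + phi·ρ_f = 0.7876×2.66 + 0.2124×1.07
       = 2.095 + 0.227 = 2.322 g/cm³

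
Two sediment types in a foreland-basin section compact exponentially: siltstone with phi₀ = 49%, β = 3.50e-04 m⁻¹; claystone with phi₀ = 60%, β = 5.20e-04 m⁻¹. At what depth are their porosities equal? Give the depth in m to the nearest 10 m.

Working in km (1 km = 1000 m; β in km⁻¹ = β in m⁻¹ × 1000):
Set phi₀ₐ e^(−βₐz) = phi₀ᵦ e^(−βᵦz) ⇒ ln(phi₀ₐ/phi₀ᵦ) = (βₐ − βᵦ)·z
z = ln(0.49/0.6) / (0.35 − 0.52) = -0.2025 / -0.17 = 1.191 km

1190 m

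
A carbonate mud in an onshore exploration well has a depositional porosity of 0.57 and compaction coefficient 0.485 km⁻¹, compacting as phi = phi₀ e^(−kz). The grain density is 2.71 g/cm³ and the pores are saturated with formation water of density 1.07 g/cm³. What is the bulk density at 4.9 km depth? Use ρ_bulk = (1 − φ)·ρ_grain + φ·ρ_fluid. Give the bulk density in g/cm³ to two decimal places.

2.62 g/cm³

Porosity at depth: phi = 0.57·exp(−0.485×4.9) = 0.57×0.0929 = 0.0529
Bulk density: ρ_b = (1−phi)ρ_g + phi·ρ_f = 0.9471×2.71 + 0.0529×1.07
       = 2.567 + 0.057 = 2.623 g/cm³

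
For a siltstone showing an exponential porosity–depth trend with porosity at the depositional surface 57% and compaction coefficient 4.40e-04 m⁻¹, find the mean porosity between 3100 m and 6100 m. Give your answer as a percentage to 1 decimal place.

8.1%

Working in km (1 km = 1000 m; β in km⁻¹ = β in m⁻¹ × 1000):
⟨n⟩ = (1/(d₂−d₁)) ∫ n₀ e^(−βd) dd = n₀·(e^(−β·d₁) − e^(−β·d₂)) / (β·(d₂−d₁))
e^(−0.44×3.1) = 0.2556; e^(−0.44×6.1) = 0.0683
⟨n⟩ = 0.57 × (0.2556 − 0.0683) / (0.44 × 3) = 0.57 × 0.1419 = 0.0809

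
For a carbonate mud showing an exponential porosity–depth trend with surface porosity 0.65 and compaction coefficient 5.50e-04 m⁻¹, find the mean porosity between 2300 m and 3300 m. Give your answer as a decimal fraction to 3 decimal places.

0.141

Working in km (1 km = 1000 m; β in km⁻¹ = β in m⁻¹ × 1000):
⟨φ⟩ = (1/(z₂−z₁)) ∫ φ₀ e^(−βz) dz = φ₀·(e^(−β·z₁) − e^(−β·z₂)) / (β·(z₂−z₁))
e^(−0.55×2.3) = 0.2822; e^(−0.55×3.3) = 0.1628
⟨φ⟩ = 0.65 × (0.2822 − 0.1628) / (0.55 × 1) = 0.65 × 0.2171 = 0.1411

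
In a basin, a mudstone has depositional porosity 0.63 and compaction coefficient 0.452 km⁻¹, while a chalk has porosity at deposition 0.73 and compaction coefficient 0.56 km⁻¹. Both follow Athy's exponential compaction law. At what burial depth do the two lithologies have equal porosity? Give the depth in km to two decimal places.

Set n₀ₐ e^(−kₐz) = n₀ᵦ e^(−kᵦz) ⇒ ln(n₀ₐ/n₀ᵦ) = (kₐ − kᵦ)·z
z = ln(0.63/0.73) / (0.452 − 0.56) = -0.1473 / -0.108 = 1.364 km

1.36 km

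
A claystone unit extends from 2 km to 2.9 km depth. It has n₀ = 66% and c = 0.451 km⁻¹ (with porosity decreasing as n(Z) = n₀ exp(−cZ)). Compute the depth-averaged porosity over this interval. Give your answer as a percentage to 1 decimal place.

22.0%

⟨n⟩ = (1/(Z₂−Z₁)) ∫ n₀ e^(−cZ) dZ = n₀·(e^(−c·Z₁) − e^(−c·Z₂)) / (c·(Z₂−Z₁))
e^(−0.451×2) = 0.4058; e^(−0.451×2.9) = 0.2704
⟨n⟩ = 0.66 × (0.4058 − 0.2704) / (0.451 × 0.9) = 0.66 × 0.3335 = 0.2201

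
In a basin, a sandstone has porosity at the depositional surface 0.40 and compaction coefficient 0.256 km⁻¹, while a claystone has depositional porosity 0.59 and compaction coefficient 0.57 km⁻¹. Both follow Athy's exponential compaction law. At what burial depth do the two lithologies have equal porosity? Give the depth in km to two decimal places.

1.24 km

Set phi₀ₐ e^(−kₐz) = phi₀ᵦ e^(−kᵦz) ⇒ ln(phi₀ₐ/phi₀ᵦ) = (kₐ − kᵦ)·z
z = ln(0.4/0.59) / (0.256 − 0.57) = -0.3887 / -0.314 = 1.238 km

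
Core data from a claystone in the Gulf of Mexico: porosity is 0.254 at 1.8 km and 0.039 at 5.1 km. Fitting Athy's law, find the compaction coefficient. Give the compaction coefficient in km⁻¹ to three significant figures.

0.568 km⁻¹

Athy: φ(Z) = φ₀ e^(−cZ) ⇒ φ₁/φ₂ = e^{c(Z₂−Z₁)} ⇒ c = ln(φ₁/φ₂)/(Z₂−Z₁)
c = ln(0.254/0.039) / (5.1 − 1.8) = ln(6.513) / 3.3 = 1.8738 / 3.3 = 0.5678 km⁻¹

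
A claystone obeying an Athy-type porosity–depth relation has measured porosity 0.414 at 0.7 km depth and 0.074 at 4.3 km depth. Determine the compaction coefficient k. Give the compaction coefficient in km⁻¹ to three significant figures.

0.478 km⁻¹

Athy: phi(d) = phi₀ e^(−kd) ⇒ phi₁/phi₂ = e^{k(d₂−d₁)} ⇒ k = ln(phi₁/phi₂)/(d₂−d₁)
k = ln(0.414/0.074) / (4.3 − 0.7) = ln(5.595) / 3.6 = 1.7218 / 3.6 = 0.4783 km⁻¹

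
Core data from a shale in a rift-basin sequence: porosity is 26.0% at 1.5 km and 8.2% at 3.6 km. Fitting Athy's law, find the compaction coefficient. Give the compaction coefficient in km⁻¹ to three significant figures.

0.550 km⁻¹

Athy: φ(Z) = φ₀ e^(−βZ) ⇒ φ₁/φ₂ = e^{β(Z₂−Z₁)} ⇒ β = ln(φ₁/φ₂)/(Z₂−Z₁)
β = ln(0.26/0.082) / (3.6 − 1.5) = ln(3.171) / 2.1 = 1.1540 / 2.1 = 0.5495 km⁻¹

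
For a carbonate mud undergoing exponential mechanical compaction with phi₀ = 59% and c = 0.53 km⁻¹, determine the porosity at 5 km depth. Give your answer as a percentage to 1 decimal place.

phi = phi₀·exp(−c·d) = 0.59 × exp(−0.53 × 5) = 0.59 × exp(−2.65)
  = 0.59 × 0.0707 = 0.0417

4.2%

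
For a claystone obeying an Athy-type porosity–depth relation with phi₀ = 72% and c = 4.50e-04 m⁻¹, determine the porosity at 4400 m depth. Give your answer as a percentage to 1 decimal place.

9.9%

Working in km (1 km = 1000 m; c in km⁻¹ = c in m⁻¹ × 1000):
phi = phi₀·exp(−c·d) = 0.72 × exp(−0.45 × 4.4) = 0.72 × exp(−1.98)
  = 0.72 × 0.1381 = 0.0994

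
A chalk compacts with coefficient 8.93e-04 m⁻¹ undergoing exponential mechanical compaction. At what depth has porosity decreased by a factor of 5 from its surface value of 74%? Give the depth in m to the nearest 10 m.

1800 m

Working in km (1 km = 1000 m; k in km⁻¹ = k in m⁻¹ × 1000):
φ/φ₀ = 1/5 ⇒ exp(−k·Z) = 1/5 ⇒ Z = ln(5) / k
Z = 1.6094 / 0.893 = 1.802 km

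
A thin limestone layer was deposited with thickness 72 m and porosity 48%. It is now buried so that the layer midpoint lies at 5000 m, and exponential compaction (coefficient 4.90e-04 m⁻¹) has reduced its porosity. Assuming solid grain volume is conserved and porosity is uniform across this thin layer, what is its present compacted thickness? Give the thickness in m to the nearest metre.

Working in km (1 km = 1000 m; c in km⁻¹ = c in m⁻¹ × 1000):
Porosity at 5 km: n = 0.48·exp(−0.49×5) = 0.0414
Solid-volume conservation: h(1−n) = h₀(1−n₀) ⇒ h = h₀·(1−n₀)/(1−n)
h = 0.072 × (1 − 0.48)/(1 − 0.0414) = 0.072 × 0.5425 = 0.0391 km

39 m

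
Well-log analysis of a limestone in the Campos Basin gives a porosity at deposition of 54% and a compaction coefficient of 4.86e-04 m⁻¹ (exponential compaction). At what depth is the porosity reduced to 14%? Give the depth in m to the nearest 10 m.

Working in km (1 km = 1000 m; β in km⁻¹ = β in m⁻¹ × 1000):
Invert Athy's law: d = ln(n₀/n) / β
d = ln(0.54/0.14) / 0.486 = ln(3.857) / 0.486 = 1.3499 / 0.486 = 2.778 km

2780 m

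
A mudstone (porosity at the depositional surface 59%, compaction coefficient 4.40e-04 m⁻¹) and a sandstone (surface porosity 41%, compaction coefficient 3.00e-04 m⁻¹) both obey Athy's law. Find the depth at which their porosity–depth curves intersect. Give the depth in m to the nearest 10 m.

Working in km (1 km = 1000 m; β in km⁻¹ = β in m⁻¹ × 1000):
Set phi₀ₐ e^(−βₐz) = phi₀ᵦ e^(−βᵦz) ⇒ ln(phi₀ₐ/phi₀ᵦ) = (βₐ − βᵦ)·z
z = ln(0.59/0.41) / (0.44 − 0.3) = 0.3640 / 0.14 = 2.600 km

2600 m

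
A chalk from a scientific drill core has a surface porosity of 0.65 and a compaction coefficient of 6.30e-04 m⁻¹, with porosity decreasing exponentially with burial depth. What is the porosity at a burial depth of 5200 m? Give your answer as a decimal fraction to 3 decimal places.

0.025

Working in km (1 km = 1000 m; k in km⁻¹ = k in m⁻¹ × 1000):
n = n₀·exp(−k·z) = 0.65 × exp(−0.63 × 5.2) = 0.65 × exp(−3.276)
  = 0.65 × 0.0378 = 0.0246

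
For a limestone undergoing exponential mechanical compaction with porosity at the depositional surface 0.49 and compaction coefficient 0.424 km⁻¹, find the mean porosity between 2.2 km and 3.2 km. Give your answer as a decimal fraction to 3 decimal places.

⟨φ⟩ = (1/(d₂−d₁)) ∫ φ₀ e^(−cd) dd = φ₀·(e^(−c·d₁) − e^(−c·d₂)) / (c·(d₂−d₁))
e^(−0.424×2.2) = 0.3935; e^(−0.424×3.2) = 0.2575
⟨φ⟩ = 0.49 × (0.3935 − 0.2575) / (0.424 × 1) = 0.49 × 0.3207 = 0.1571

0.157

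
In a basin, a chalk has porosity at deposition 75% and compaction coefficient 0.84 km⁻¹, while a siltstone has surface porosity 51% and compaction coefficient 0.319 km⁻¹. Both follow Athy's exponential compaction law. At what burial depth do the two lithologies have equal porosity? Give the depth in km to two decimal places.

0.74 km

Set φ₀ₐ e^(−cₐz) = φ₀ᵦ e^(−cᵦz) ⇒ ln(φ₀ₐ/φ₀ᵦ) = (cₐ − cᵦ)·z
z = ln(0.75/0.51) / (0.84 − 0.319) = 0.3857 / 0.521 = 0.740 km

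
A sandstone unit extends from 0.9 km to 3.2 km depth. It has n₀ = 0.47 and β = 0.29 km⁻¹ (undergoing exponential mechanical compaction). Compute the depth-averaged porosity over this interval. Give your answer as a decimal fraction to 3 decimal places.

0.264

⟨n⟩ = (1/(d₂−d₁)) ∫ n₀ e^(−βd) dd = n₀·(e^(−β·d₁) − e^(−β·d₂)) / (β·(d₂−d₁))
e^(−0.29×0.9) = 0.7703; e^(−0.29×3.2) = 0.3953
⟨n⟩ = 0.47 × (0.7703 − 0.3953) / (0.29 × 2.3) = 0.47 × 0.5621 = 0.2642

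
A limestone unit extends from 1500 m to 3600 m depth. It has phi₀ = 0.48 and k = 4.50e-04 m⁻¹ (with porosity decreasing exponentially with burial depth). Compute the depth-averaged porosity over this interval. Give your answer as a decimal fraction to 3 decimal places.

Working in km (1 km = 1000 m; k in km⁻¹ = k in m⁻¹ × 1000):
⟨phi⟩ = (1/(d₂−d₁)) ∫ phi₀ e^(−kd) dd = phi₀·(e^(−k·d₁) − e^(−k·d₂)) / (k·(d₂−d₁))
e^(−0.45×1.5) = 0.5092; e^(−0.45×3.6) = 0.1979
⟨phi⟩ = 0.48 × (0.5092 − 0.1979) / (0.45 × 2.1) = 0.48 × 0.3294 = 0.1581

0.158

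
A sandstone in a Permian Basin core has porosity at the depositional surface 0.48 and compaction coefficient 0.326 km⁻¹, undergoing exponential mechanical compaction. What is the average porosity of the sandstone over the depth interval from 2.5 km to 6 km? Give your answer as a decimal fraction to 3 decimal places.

⟨n⟩ = (1/(z₂−z₁)) ∫ n₀ e^(−cz) dz = n₀·(e^(−c·z₁) − e^(−c·z₂)) / (c·(z₂−z₁))
e^(−0.326×2.5) = 0.4426; e^(−0.326×6) = 0.1414
⟨n⟩ = 0.48 × (0.4426 − 0.1414) / (0.326 × 3.5) = 0.48 × 0.2640 = 0.1267

0.127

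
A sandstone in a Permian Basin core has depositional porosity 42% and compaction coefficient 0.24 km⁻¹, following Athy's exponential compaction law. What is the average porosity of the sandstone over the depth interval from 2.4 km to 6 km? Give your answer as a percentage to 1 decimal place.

15.8%

⟨φ⟩ = (1/(d₂−d₁)) ∫ φ₀ e^(−cd) dd = φ₀·(e^(−c·d₁) − e^(−c·d₂)) / (c·(d₂−d₁))
e^(−0.24×2.4) = 0.5621; e^(−0.24×6) = 0.2369
⟨φ⟩ = 0.42 × (0.5621 − 0.2369) / (0.24 × 3.6) = 0.42 × 0.3764 = 0.1581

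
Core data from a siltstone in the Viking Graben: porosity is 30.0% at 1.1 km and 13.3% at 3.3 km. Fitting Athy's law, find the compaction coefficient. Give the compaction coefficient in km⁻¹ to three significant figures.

Athy: phi(d) = phi₀ e^(−βd) ⇒ phi₁/phi₂ = e^{β(d₂−d₁)} ⇒ β = ln(phi₁/phi₂)/(d₂−d₁)
β = ln(0.3/0.133) / (3.3 − 1.1) = ln(2.256) / 2.2 = 0.8134 / 2.2 = 0.3697 km⁻¹

0.370 km⁻¹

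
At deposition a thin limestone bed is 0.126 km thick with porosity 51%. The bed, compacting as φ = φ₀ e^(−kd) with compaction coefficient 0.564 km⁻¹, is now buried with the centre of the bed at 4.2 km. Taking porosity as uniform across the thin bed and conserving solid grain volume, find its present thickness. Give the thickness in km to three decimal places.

0.065 km

Porosity at 4.2 km: φ = 0.51·exp(−0.564×4.2) = 0.0477
Solid-volume conservation: h(1−φ) = h₀(1−φ₀) ⇒ h = h₀·(1−φ₀)/(1−φ)
h = 0.126 × (1 − 0.51)/(1 − 0.0477) = 0.126 × 0.5146 = 0.0648 km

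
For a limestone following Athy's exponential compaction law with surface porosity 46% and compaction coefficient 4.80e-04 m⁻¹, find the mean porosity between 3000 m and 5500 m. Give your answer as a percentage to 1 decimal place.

Working in km (1 km = 1000 m; k in km⁻¹ = k in m⁻¹ × 1000):
⟨n⟩ = (1/(Z₂−Z₁)) ∫ n₀ e^(−kZ) dZ = n₀·(e^(−k·Z₁) − e^(−k·Z₂)) / (k·(Z₂−Z₁))
e^(−0.48×3) = 0.2369; e^(−0.48×5.5) = 0.0714
⟨n⟩ = 0.46 × (0.2369 − 0.0714) / (0.48 × 2.5) = 0.46 × 0.1380 = 0.0635

6.3%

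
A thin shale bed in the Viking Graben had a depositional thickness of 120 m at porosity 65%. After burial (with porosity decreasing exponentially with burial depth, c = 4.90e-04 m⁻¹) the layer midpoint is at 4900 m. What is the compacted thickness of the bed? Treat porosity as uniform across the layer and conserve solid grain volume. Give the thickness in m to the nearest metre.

Working in km (1 km = 1000 m; c in km⁻¹ = c in m⁻¹ × 1000):
Porosity at 4.9 km: phi = 0.65·exp(−0.49×4.9) = 0.0589
Solid-volume conservation: h(1−phi) = h₀(1−phi₀) ⇒ h = h₀·(1−phi₀)/(1−phi)
h = 0.12 × (1 − 0.65)/(1 − 0.0589) = 0.12 × 0.3719 = 0.0446 km

45 m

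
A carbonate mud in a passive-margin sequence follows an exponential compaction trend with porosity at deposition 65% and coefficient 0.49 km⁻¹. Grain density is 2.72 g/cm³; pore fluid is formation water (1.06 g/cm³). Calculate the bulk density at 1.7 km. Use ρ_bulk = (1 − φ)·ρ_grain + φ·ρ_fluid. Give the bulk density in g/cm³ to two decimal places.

Porosity at depth: phi = 0.65·exp(−0.49×1.7) = 0.65×0.4347 = 0.2826
Bulk density: ρ_b = (1−phi)ρ_g + phi·ρ_f = 0.7174×2.72 + 0.2826×1.06
       = 1.951 + 0.300 = 2.251 g/cm³

2.25 g/cm³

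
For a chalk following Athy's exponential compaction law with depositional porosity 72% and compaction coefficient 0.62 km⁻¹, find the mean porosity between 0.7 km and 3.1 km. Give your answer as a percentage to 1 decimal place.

⟨φ⟩ = (1/(d₂−d₁)) ∫ φ₀ e^(−cd) dd = φ₀·(e^(−c·d₁) − e^(−c·d₂)) / (c·(d₂−d₁))
e^(−0.62×0.7) = 0.6479; e^(−0.62×3.1) = 0.1463
⟨φ⟩ = 0.72 × (0.6479 − 0.1463) / (0.62 × 2.4) = 0.72 × 0.3371 = 0.2427

24.3%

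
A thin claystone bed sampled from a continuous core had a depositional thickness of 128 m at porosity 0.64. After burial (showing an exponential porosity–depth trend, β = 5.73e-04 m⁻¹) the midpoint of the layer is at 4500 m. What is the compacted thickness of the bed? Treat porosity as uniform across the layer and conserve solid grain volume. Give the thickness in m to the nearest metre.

Working in km (1 km = 1000 m; β in km⁻¹ = β in m⁻¹ × 1000):
Porosity at 4.5 km: n = 0.64·exp(−0.573×4.5) = 0.0486
Solid-volume conservation: h(1−n) = h₀(1−n₀) ⇒ h = h₀·(1−n₀)/(1−n)
h = 0.128 × (1 − 0.64)/(1 − 0.0486) = 0.128 × 0.3784 = 0.0484 km

48 m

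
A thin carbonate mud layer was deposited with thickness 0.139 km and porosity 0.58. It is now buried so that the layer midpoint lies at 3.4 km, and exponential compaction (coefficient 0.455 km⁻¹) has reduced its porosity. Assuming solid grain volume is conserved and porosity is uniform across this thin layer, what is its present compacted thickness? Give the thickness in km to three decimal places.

0.067 km

Porosity at 3.4 km: n = 0.58·exp(−0.455×3.4) = 0.1235
Solid-volume conservation: h(1−n) = h₀(1−n₀) ⇒ h = h₀·(1−n₀)/(1−n)
h = 0.139 × (1 − 0.58)/(1 − 0.1235) = 0.139 × 0.4792 = 0.0666 km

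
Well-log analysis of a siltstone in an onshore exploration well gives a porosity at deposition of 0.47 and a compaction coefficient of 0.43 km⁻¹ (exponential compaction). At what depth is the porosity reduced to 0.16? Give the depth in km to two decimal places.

2.51 km

Invert Athy's law: d = ln(φ₀/φ) / k
d = ln(0.47/0.16) / 0.43 = ln(2.937) / 0.43 = 1.0776 / 0.43 = 2.506 km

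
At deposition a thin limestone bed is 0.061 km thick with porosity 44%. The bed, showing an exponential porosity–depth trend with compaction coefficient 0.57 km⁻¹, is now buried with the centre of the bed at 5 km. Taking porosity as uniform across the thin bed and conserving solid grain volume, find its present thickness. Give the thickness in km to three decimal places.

0.035 km

Porosity at 5 km: φ = 0.44·exp(−0.57×5) = 0.0255
Solid-volume conservation: h(1−φ) = h₀(1−φ₀) ⇒ h = h₀·(1−φ₀)/(1−φ)
h = 0.061 × (1 − 0.44)/(1 − 0.0255) = 0.061 × 0.5746 = 0.0351 km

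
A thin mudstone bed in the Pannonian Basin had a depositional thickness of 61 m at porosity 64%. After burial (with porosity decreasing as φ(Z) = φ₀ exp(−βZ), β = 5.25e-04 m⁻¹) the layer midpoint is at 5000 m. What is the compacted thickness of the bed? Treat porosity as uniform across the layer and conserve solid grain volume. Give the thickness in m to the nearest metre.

23 m

Working in km (1 km = 1000 m; β in km⁻¹ = β in m⁻¹ × 1000):
Porosity at 5 km: φ = 0.64·exp(−0.525×5) = 0.0464
Solid-volume conservation: h(1−φ) = h₀(1−φ₀) ⇒ h = h₀·(1−φ₀)/(1−φ)
h = 0.061 × (1 − 0.64)/(1 − 0.0464) = 0.061 × 0.3775 = 0.0230 km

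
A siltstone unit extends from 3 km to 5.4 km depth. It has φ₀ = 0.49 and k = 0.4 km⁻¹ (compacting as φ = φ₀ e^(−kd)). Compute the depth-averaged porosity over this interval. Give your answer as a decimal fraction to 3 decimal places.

⟨φ⟩ = (1/(d₂−d₁)) ∫ φ₀ e^(−kd) dd = φ₀·(e^(−k·d₁) − e^(−k·d₂)) / (k·(d₂−d₁))
e^(−0.4×3) = 0.3012; e^(−0.4×5.4) = 0.1153
⟨φ⟩ = 0.49 × (0.3012 − 0.1153) / (0.4 × 2.4) = 0.49 × 0.1936 = 0.0949

0.095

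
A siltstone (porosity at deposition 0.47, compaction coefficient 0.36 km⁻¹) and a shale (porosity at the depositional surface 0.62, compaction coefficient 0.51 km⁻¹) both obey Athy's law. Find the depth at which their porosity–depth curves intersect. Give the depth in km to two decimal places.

1.85 km

Set φ₀ₐ e^(−βₐZ) = φ₀ᵦ e^(−βᵦZ) ⇒ ln(φ₀ₐ/φ₀ᵦ) = (βₐ − βᵦ)·Z
Z = ln(0.47/0.62) / (0.36 − 0.51) = -0.2770 / -0.15 = 1.847 km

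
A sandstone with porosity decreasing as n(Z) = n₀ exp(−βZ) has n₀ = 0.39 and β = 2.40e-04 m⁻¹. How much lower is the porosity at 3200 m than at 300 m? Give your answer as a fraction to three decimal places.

0.182

Working in km (1 km = 1000 m; β in km⁻¹ = β in m⁻¹ × 1000):
n(0.3) = 0.39·e^(−0.24×0.3) = 0.3629
n(3.2) = 0.39·e^(−0.24×3.2) = 0.1809
Δn = 0.3629 − 0.1809 = 0.1820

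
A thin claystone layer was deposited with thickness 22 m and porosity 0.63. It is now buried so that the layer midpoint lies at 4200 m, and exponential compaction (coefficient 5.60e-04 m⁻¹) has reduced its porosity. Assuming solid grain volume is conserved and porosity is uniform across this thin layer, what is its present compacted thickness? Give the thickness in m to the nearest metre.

9 m

Working in km (1 km = 1000 m; c in km⁻¹ = c in m⁻¹ × 1000):
Porosity at 4.2 km: φ = 0.63·exp(−0.56×4.2) = 0.0600
Solid-volume conservation: h(1−φ) = h₀(1−φ₀) ⇒ h = h₀·(1−φ₀)/(1−φ)
h = 0.022 × (1 − 0.63)/(1 − 0.0600) = 0.022 × 0.3936 = 0.0087 km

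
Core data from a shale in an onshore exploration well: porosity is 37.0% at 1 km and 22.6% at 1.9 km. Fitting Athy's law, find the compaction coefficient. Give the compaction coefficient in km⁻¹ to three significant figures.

0.548 km⁻¹

Athy: phi(Z) = phi₀ e^(−βZ) ⇒ phi₁/phi₂ = e^{β(Z₂−Z₁)} ⇒ β = ln(phi₁/phi₂)/(Z₂−Z₁)
β = ln(0.37/0.226) / (1.9 − 1) = ln(1.637) / 0.9 = 0.4930 / 0.9 = 0.5477 km⁻¹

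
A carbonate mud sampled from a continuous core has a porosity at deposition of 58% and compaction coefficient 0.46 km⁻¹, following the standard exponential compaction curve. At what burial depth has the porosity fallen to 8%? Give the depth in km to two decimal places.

Invert Athy's law: z = ln(phi₀/phi) / c
z = ln(0.58/0.08) / 0.46 = ln(7.25) / 0.46 = 1.9810 / 0.46 = 4.307 km

4.31 km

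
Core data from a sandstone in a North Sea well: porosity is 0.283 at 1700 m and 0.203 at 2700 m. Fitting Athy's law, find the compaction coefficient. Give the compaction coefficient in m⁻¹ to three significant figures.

0.000332 m⁻¹

Working in km (1 km = 1000 m; β in km⁻¹ = β in m⁻¹ × 1000):
Athy: phi(d) = phi₀ e^(−βd) ⇒ phi₁/phi₂ = e^{β(d₂−d₁)} ⇒ β = ln(phi₁/phi₂)/(d₂−d₁)
β = ln(0.283/0.203) / (2.7 − 1.7) = ln(1.394) / 1 = 0.3322 / 1 = 0.3322 km⁻¹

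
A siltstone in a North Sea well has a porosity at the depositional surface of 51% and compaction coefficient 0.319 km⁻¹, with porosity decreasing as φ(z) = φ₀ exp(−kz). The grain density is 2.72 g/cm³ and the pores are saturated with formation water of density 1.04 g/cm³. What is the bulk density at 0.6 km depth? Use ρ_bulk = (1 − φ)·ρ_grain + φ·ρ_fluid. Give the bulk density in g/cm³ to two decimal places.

Porosity at depth: φ = 0.51·exp(−0.319×0.6) = 0.51×0.8258 = 0.4212
Bulk density: ρ_b = (1−φ)ρ_g + φ·ρ_f = 0.5788×2.72 + 0.4212×1.04
       = 1.574 + 0.438 = 2.012 g/cm³

2.01 g/cm³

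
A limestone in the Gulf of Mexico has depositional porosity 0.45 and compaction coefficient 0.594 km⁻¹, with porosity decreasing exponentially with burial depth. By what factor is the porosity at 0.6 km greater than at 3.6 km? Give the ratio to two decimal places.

n(Z₁)/n(Z₂) = e^(−k·Z₁)/e^(−k·Z₂) = e^{k(Z₂−Z₁)}
= exp(0.594 × 3) = exp(1.782) = 5.9417

5.94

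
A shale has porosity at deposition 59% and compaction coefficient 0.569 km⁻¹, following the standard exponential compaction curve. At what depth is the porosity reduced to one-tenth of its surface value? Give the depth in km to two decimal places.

n/n₀ = 1/10 ⇒ exp(−β·z) = 1/10 ⇒ z = ln(10) / β
z = 2.3026 / 0.569 = 4.047 km

4.05 km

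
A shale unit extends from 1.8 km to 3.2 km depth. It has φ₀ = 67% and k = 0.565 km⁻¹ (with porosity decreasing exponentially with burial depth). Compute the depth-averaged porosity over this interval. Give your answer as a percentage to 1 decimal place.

⟨φ⟩ = (1/(d₂−d₁)) ∫ φ₀ e^(−kd) dd = φ₀·(e^(−k·d₁) − e^(−k·d₂)) / (k·(d₂−d₁))
e^(−0.565×1.8) = 0.3617; e^(−0.565×3.2) = 0.1640
⟨φ⟩ = 0.67 × (0.3617 − 0.1640) / (0.565 × 1.4) = 0.67 × 0.2499 = 0.1675

16.7%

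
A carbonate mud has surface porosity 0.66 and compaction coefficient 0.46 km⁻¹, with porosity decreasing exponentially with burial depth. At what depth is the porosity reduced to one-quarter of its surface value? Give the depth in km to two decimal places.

n/n₀ = 1/4 ⇒ exp(−k·d) = 1/4 ⇒ d = ln(4) / k
d = 1.3863 / 0.46 = 3.014 km

3.01 km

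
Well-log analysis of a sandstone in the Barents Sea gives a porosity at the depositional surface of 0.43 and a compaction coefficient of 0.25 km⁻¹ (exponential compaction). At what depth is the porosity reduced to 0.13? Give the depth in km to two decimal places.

4.79 km

Invert Athy's law: z = ln(phi₀/phi) / β
z = ln(0.43/0.13) / 0.25 = ln(3.308) / 0.25 = 1.1963 / 0.25 = 4.785 km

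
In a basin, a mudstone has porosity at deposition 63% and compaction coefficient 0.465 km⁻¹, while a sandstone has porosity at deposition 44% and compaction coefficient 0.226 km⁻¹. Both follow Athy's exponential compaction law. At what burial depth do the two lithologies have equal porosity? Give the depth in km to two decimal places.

1.50 km

Set phi₀ₐ e^(−βₐd) = phi₀ᵦ e^(−βᵦd) ⇒ ln(phi₀ₐ/phi₀ᵦ) = (βₐ − βᵦ)·d
d = ln(0.63/0.44) / (0.465 − 0.226) = 0.3589 / 0.239 = 1.502 km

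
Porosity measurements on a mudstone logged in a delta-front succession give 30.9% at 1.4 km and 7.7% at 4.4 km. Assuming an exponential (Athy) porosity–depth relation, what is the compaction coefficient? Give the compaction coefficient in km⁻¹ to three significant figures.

Athy: φ(d) = φ₀ e^(−βd) ⇒ φ₁/φ₂ = e^{β(d₂−d₁)} ⇒ β = ln(φ₁/φ₂)/(d₂−d₁)
β = ln(0.309/0.077) / (4.4 − 1.4) = ln(4.013) / 3 = 1.3895 / 3 = 0.4632 km⁻¹

0.463 km⁻¹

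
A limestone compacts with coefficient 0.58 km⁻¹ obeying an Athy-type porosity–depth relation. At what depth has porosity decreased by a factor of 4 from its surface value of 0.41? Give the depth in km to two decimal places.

n/n₀ = 1/4 ⇒ exp(−c·d) = 1/4 ⇒ d = ln(4) / c
d = 1.3863 / 0.58 = 2.390 km

2.39 km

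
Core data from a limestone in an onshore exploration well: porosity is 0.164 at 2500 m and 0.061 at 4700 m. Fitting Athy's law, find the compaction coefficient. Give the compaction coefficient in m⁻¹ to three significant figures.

0.000450 m⁻¹

Working in km (1 km = 1000 m; k in km⁻¹ = k in m⁻¹ × 1000):
Athy: phi(Z) = phi₀ e^(−kZ) ⇒ phi₁/phi₂ = e^{k(Z₂−Z₁)} ⇒ k = ln(phi₁/phi₂)/(Z₂−Z₁)
k = ln(0.164/0.061) / (4.7 − 2.5) = ln(2.689) / 2.2 = 0.9890 / 2.2 = 0.4495 km⁻¹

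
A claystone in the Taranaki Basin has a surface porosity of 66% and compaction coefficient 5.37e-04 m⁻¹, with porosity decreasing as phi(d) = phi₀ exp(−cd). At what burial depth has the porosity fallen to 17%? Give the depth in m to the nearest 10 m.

2530 m

Working in km (1 km = 1000 m; c in km⁻¹ = c in m⁻¹ × 1000):
Invert Athy's law: d = ln(phi₀/phi) / c
d = ln(0.66/0.17) / 0.537 = ln(3.882) / 0.537 = 1.3564 / 0.537 = 2.526 km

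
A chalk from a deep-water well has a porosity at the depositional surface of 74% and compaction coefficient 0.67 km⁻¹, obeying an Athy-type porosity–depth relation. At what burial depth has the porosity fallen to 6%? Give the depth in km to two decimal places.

Invert Athy's law: d = ln(n₀/n) / c
d = ln(0.74/0.06) / 0.67 = ln(12.33) / 0.67 = 2.5123 / 0.67 = 3.750 km

3.75 km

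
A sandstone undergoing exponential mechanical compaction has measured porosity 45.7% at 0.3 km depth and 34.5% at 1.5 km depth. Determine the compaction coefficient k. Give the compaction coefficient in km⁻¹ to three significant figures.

Athy: φ(z) = φ₀ e^(−kz) ⇒ φ₁/φ₂ = e^{k(z₂−z₁)} ⇒ k = ln(φ₁/φ₂)/(z₂−z₁)
k = ln(0.457/0.345) / (1.5 − 0.3) = ln(1.325) / 1.2 = 0.2811 / 1.2 = 0.2343 km⁻¹

0.234 km⁻¹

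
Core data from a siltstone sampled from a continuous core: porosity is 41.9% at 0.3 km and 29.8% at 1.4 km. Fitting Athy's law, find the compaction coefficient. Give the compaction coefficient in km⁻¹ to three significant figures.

0.310 km⁻¹

Athy: φ(d) = φ₀ e^(−kd) ⇒ φ₁/φ₂ = e^{k(d₂−d₁)} ⇒ k = ln(φ₁/φ₂)/(d₂−d₁)
k = ln(0.419/0.298) / (1.4 − 0.3) = ln(1.406) / 1.1 = 0.3408 / 1.1 = 0.3098 km⁻¹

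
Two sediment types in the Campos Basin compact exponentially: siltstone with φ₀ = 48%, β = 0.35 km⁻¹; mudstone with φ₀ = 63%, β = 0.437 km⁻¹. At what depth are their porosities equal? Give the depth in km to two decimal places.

Set φ₀ₐ e^(−βₐZ) = φ₀ᵦ e^(−βᵦZ) ⇒ ln(φ₀ₐ/φ₀ᵦ) = (βₐ − βᵦ)·Z
Z = ln(0.48/0.63) / (0.35 − 0.437) = -0.2719 / -0.087 = 3.126 km

3.13 km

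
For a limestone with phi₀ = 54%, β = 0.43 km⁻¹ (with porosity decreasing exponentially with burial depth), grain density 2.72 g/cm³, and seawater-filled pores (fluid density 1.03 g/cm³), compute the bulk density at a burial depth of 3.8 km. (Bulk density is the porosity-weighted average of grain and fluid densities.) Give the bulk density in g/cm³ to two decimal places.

Porosity at depth: phi = 0.54·exp(−0.43×3.8) = 0.54×0.1951 = 0.1054
Bulk density: ρ_b = (1−phi)ρ_g + phi·ρ_f = 0.8946×2.72 + 0.1054×1.03
       = 2.433 + 0.109 = 2.542 g/cm³

2.54 g/cm³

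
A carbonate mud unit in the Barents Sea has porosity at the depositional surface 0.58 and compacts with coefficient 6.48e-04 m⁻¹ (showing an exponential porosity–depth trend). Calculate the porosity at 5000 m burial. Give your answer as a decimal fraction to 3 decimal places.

0.023

Working in km (1 km = 1000 m; k in km⁻¹ = k in m⁻¹ × 1000):
n = n₀·exp(−k·Z) = 0.58 × exp(−0.648 × 5) = 0.58 × exp(−3.24)
  = 0.58 × 0.0392 = 0.0227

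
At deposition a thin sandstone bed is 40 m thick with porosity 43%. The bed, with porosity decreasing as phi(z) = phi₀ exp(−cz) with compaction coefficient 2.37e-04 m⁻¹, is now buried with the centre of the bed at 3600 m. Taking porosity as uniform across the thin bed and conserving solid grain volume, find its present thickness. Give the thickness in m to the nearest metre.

Working in km (1 km = 1000 m; c in km⁻¹ = c in m⁻¹ × 1000):
Porosity at 3.6 km: phi = 0.43·exp(−0.237×3.6) = 0.1832
Solid-volume conservation: h(1−phi) = h₀(1−phi₀) ⇒ h = h₀·(1−phi₀)/(1−phi)
h = 0.04 × (1 − 0.43)/(1 − 0.1832) = 0.04 × 0.6978 = 0.0279 km

28 m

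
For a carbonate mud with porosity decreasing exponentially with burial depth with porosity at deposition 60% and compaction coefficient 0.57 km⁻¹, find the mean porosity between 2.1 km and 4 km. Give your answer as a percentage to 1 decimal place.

⟨phi⟩ = (1/(Z₂−Z₁)) ∫ phi₀ e^(−βZ) dZ = phi₀·(e^(−β·Z₁) − e^(−β·Z₂)) / (β·(Z₂−Z₁))
e^(−0.57×2.1) = 0.3021; e^(−0.57×4) = 0.1023
⟨phi⟩ = 0.6 × (0.3021 − 0.1023) / (0.57 × 1.9) = 0.6 × 0.1845 = 0.1107

11.1%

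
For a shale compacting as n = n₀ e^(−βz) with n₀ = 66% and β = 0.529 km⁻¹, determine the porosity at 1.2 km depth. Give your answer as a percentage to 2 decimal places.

n = n₀·exp(−β·z) = 0.66 × exp(−0.529 × 1.2) = 0.66 × exp(−0.6348)
  = 0.66 × 0.5300 = 0.3498

34.98%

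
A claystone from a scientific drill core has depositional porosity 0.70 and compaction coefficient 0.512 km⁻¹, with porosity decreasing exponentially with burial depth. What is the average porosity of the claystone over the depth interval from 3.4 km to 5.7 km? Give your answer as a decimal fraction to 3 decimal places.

0.072

⟨n⟩ = (1/(d₂−d₁)) ∫ n₀ e^(−cd) dd = n₀·(e^(−c·d₁) − e^(−c·d₂)) / (c·(d₂−d₁))
e^(−0.512×3.4) = 0.1754; e^(−0.512×5.7) = 0.0540
⟨n⟩ = 0.7 × (0.1754 − 0.0540) / (0.512 × 2.3) = 0.7 × 0.1031 = 0.0721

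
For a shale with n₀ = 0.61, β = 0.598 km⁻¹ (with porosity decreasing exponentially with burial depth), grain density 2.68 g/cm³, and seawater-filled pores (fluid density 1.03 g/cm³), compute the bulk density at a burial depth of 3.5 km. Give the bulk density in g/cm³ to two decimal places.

Porosity at depth: n = 0.61·exp(−0.598×3.5) = 0.61×0.1233 = 0.0752
Bulk density: ρ_b = (1−n)ρ_g + n·ρ_f = 0.9248×2.68 + 0.0752×1.03
       = 2.478 + 0.077 = 2.556 g/cm³

2.56 g/cm³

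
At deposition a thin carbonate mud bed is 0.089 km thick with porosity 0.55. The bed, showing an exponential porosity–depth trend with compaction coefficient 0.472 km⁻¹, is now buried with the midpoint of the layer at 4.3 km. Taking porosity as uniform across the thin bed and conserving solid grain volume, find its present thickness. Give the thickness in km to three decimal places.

0.043 km

Porosity at 4.3 km: n = 0.55·exp(−0.472×4.3) = 0.0723
Solid-volume conservation: h(1−n) = h₀(1−n₀) ⇒ h = h₀·(1−n₀)/(1−n)
h = 0.089 × (1 − 0.55)/(1 − 0.0723) = 0.089 × 0.4851 = 0.0432 km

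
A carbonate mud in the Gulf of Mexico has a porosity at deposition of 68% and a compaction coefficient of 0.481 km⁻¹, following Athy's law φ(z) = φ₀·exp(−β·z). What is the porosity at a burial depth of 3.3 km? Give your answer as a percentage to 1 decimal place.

13.9%

φ = φ₀·exp(−β·z) = 0.68 × exp(−0.481 × 3.3) = 0.68 × exp(−1.587)
  = 0.68 × 0.2045 = 0.1390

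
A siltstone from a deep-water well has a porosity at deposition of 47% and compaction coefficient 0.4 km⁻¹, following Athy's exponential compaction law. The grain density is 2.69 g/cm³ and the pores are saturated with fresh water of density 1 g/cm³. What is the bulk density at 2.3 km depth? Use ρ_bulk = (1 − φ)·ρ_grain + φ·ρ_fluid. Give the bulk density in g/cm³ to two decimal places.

Porosity at depth: n = 0.47·exp(−0.4×2.3) = 0.47×0.3985 = 0.1873
Bulk density: ρ_b = (1−n)ρ_g + n·ρ_f = 0.8127×2.69 + 0.1873×1
       = 2.186 + 0.187 = 2.373 g/cm³

2.37 g/cm³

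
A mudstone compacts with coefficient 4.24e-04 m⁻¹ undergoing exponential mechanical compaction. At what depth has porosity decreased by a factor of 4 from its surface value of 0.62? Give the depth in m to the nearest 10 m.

3270 m

Working in km (1 km = 1000 m; k in km⁻¹ = k in m⁻¹ × 1000):
n/n₀ = 1/4 ⇒ exp(−k·Z) = 1/4 ⇒ Z = ln(4) / k
Z = 1.3863 / 0.424 = 3.270 km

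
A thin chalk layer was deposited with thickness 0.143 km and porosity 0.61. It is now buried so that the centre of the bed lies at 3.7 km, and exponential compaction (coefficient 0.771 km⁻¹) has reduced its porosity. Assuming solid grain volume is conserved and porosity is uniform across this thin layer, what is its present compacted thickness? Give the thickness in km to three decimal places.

0.058 km

Porosity at 3.7 km: φ = 0.61·exp(−0.771×3.7) = 0.0352
Solid-volume conservation: h(1−φ) = h₀(1−φ₀) ⇒ h = h₀·(1−φ₀)/(1−φ)
h = 0.143 × (1 − 0.61)/(1 − 0.0352) = 0.143 × 0.4042 = 0.0578 km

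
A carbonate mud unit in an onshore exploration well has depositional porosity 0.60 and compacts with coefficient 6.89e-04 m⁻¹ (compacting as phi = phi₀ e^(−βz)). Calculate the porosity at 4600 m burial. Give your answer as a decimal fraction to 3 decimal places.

Working in km (1 km = 1000 m; β in km⁻¹ = β in m⁻¹ × 1000):
phi = phi₀·exp(−β·z) = 0.6 × exp(−0.689 × 4.6) = 0.6 × exp(−3.169)
  = 0.6 × 0.0420 = 0.0252

0.025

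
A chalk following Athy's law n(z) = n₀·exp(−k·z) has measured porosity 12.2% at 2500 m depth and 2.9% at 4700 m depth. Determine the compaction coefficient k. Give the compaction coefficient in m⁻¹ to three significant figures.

Working in km (1 km = 1000 m; k in km⁻¹ = k in m⁻¹ × 1000):
Athy: n(z) = n₀ e^(−kz) ⇒ n₁/n₂ = e^{k(z₂−z₁)} ⇒ k = ln(n₁/n₂)/(z₂−z₁)
k = ln(0.122/0.029) / (4.7 − 2.5) = ln(4.207) / 2.2 = 1.4367 / 2.2 = 0.6531 km⁻¹

0.000653 m⁻¹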